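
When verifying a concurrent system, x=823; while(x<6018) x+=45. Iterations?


Step 1: x goes from 823 toward 6018 by 45; the body runs while x<6018, so iterations = ceil((bound-start)/step)
Step 2: Distance=5195
Step 3: ceil(5195/45)=116

116


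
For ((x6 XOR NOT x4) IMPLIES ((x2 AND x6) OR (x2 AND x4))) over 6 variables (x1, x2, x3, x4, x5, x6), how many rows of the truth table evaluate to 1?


Formula: ((x6 XOR NOT x4) IMPLIES ((x2 AND x6) OR (x2 AND x4))) over 6 vars (64 rows)
Evaluate each row (x1, x2, x3, x4, x5, x6 as bits, MSB first):
  row 0 [000000]: ((0 XOR NOT 0) IMPLIES ((0 AND 0) OR (0 AND 0))) -> 0
  row 1 [000001]: ((1 XOR NOT 0) IMPLIES ((0 AND 1) OR (0 AND 0))) -> 1
  row 2 [000010]: ((0 XOR NOT 0) IMPLIES ((0 AND 0) OR (0 AND 0))) -> 0
  row 3 [000011]: ((1 XOR NOT 0) IMPLIES ((0 AND 1) OR (0 AND 0))) -> 1
  row 4 [000100]: ((0 XOR NOT 1) IMPLIES ((0 AND 0) OR (0 AND 1))) -> 1
  (every remaining row is evaluated the same way; all 64 results are listed next)
Full result column, 8 rows per line (x1,x2,x3 fixed per line; x4,x5,x6 runs 000..111 left to right):
  rows 0-7 [x1,x2,x3=000]: 01011010  (ones: 4)
  rows 8-15 [x1,x2,x3=001]: 01011010  (ones: 4)
  rows 16-23 [x1,x2,x3=010]: 01011111  (ones: 6)
  rows 24-31 [x1,x2,x3=011]: 01011111  (ones: 6)
  rows 32-39 [x1,x2,x3=100]: 01011010  (ones: 4)
  rows 40-47 [x1,x2,x3=101]: 01011010  (ones: 4)
  rows 48-55 [x1,x2,x3=110]: 01011111  (ones: 6)
  rows 56-63 [x1,x2,x3=111]: 01011111  (ones: 6)
Count of 1-rows = 4+4+6+6+4+4+6+6 = 40

40


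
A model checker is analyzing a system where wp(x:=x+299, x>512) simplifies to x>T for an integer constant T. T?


Formula: wp(x:=E, P) = P[E/x] (substitute E for x in postcondition)
Step 1: Postcondition: x>512
Step 2: Substitute x+299 for x: x+299>512
Step 3: Solve for x: x > 512-299 = 213

213


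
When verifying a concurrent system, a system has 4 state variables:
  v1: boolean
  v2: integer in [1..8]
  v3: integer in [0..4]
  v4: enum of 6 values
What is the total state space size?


State space = product of domain sizes of all variables.
Domain sizes:
  v1 (boolean): 2
  v2 (integer in [1..8]): 8
  v3 (integer in [0..4]): 5
  v4 (enum of 6 values): 6
Product = 2 * 8 * 5 * 6 = 480

480


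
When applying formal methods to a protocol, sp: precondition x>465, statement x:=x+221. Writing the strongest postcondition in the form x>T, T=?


Formula: sp(P, x:=E) = exists old_x. (x = E[old_x/x]) AND P[old_x/x] (old_x is the value of x before the assignment; eliminate old_x by solving x = E[old_x/x] for old_x)
Step 1: Precondition P: x>465, i.e. old_x > 465
Step 2: Assignment gives x = old_x + 221, so old_x = x - 221
Step 3: Substitute into P: x - 221 > 465
Step 4: Simplify: x > 465+221 = 686

686


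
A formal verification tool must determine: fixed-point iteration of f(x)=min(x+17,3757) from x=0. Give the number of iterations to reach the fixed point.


Step 1: x=0, cap=3757, increment=17
Step 2: x grows by 17 each step until capped at 3757; fixed point is x=3757
Step 3: iterations = ceil(3757/17) = 221

221


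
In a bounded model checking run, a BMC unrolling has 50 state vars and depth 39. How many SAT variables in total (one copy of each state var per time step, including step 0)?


BMC unrolls to depth k, creating one copy of each state var for steps 0..k.
Step count = 39 + 1 = 40 (steps 0 through 39)
Vars per step = 50
Total = 50 * 40 = 2000

2000


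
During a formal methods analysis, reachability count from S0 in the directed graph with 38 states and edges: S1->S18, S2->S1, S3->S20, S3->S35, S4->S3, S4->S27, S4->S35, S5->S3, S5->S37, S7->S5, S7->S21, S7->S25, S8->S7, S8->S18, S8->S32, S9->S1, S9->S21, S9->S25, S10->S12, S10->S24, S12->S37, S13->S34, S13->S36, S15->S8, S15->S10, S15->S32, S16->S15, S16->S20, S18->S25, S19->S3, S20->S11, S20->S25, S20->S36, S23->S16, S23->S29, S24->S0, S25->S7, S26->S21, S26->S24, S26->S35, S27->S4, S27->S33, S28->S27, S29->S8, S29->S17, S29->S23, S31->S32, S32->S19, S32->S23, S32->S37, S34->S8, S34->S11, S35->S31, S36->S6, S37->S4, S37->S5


BFS from S0:
  layer 0: {S0}
Reachable set: {S0}
Count = 1

1


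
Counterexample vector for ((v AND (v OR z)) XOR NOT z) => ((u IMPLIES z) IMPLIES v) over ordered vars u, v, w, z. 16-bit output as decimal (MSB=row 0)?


F1 = ((v AND (v OR z)) XOR NOT z)
F2 = ((u IMPLIES z) IMPLIES v)
Counterexample to F1=>F2 is where F1=1 and F2=0.
Evaluate each row (bits = u,v,w,z, MSB first):
  row 0 [0000]: F1=1 F2=0 -> F1&~F2 -> 1
  row 1 [0001]: F1=0 F2=0 -> F1&~F2 -> 0
  row 2 [0010]: F1=1 F2=0 -> F1&~F2 -> 1
  row 3 [0011]: F1=0 F2=0 -> F1&~F2 -> 0
  row 4 [0100]: F1=0 F2=1 -> F1&~F2 -> 0
  row 5 [0101]: F1=1 F2=1 -> F1&~F2 -> 0
  row 6 [0110]: F1=0 F2=1 -> F1&~F2 -> 0
  row 7 [0111]: F1=1 F2=1 -> F1&~F2 -> 0
  row 8 [1000]: F1=1 F2=1 -> F1&~F2 -> 0
  row 9 [1001]: F1=0 F2=0 -> F1&~F2 -> 0
  row 10 [1010]: F1=1 F2=1 -> F1&~F2 -> 0
  row 11 [1011]: F1=0 F2=0 -> F1&~F2 -> 0
  row 12 [1100]: F1=0 F2=1 -> F1&~F2 -> 0
  row 13 [1101]: F1=1 F2=1 -> F1&~F2 -> 0
  row 14 [1110]: F1=0 F2=1 -> F1&~F2 -> 0
  row 15 [1111]: F1=1 F2=1 -> F1&~F2 -> 0
Full result column, 4 rows per line (u,v fixed per line; w,z runs 00..11 left to right):
  rows 0-3 [u,v=00]: 1010  = hex A
  rows 4-7 [u,v=01]: 0000  = hex 0
  rows 8-11 [u,v=10]: 0000  = hex 0
  rows 12-15 [u,v=11]: 0000  = hex 0
Counterexample vector (row 0 .. row 15) = 1010000000000000
Output column grouped in 4s = 1010 0000 0000 0000 = 0xA000
Convert to decimal digit by digit (value = value*16 + digit):
  A -> 10
  10*16 + 0 = 160
  160*16 + 0 = 2560
  2560*16 + 0 = 40960
Decimal = 40960

40960


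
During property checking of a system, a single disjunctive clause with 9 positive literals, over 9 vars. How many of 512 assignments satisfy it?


Step 1: Total=2^9=512
Step 2: Unsat when all 9 false: 2^0=1
Step 3: Sat=512-1=511

511


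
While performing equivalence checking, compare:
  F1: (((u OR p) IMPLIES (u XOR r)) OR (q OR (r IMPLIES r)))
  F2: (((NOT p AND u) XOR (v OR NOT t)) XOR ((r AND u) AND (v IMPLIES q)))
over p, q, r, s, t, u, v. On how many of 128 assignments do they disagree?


F1 = (((u OR p) IMPLIES (u XOR r)) OR (q OR (r IMPLIES r)))
F2 = (((NOT p AND u) XOR (v OR NOT t)) XOR ((r AND u) AND (v IMPLIES q)))
Evaluate both on each of 128 rows (bits = p,q,r,s,t,u,v):
  row 0 [0000000]: F1=1 F2=1 -> 0
  row 1 [0000001]: F1=1 F2=1 -> 0
  row 2 [0000010]: F1=1 F2=0 (differ) -> 1
  row 3 [0000011]: F1=1 F2=0 (differ) -> 1
  row 4 [0000100]: F1=1 F2=0 (differ) -> 1
  (every remaining row is evaluated the same way; all 128 results are listed next)
Full result column, 8 rows per line (p,q,r,s fixed per line; t,u,v runs 000..111 left to right):
  rows 0-7 [p,q,r,s=0000]: 00111001  (ones: 4)
  rows 8-15 [p,q,r,s=0001]: 00111001  (ones: 4)
  rows 16-23 [p,q,r,s=0010]: 00011011  (ones: 4)
  rows 24-31 [p,q,r,s=0011]: 00011011  (ones: 4)
  rows 32-39 [p,q,r,s=0100]: 00111001  (ones: 4)
  rows 40-47 [p,q,r,s=0101]: 00111001  (ones: 4)
  rows 48-55 [p,q,r,s=0110]: 00001010  (ones: 2)
  rows 56-63 [p,q,r,s=0111]: 00001010  (ones: 2)
  rows 64-71 [p,q,r,s=1000]: 00001010  (ones: 2)
  rows 72-79 [p,q,r,s=1001]: 00001010  (ones: 2)
  rows 80-87 [p,q,r,s=1010]: 00101000  (ones: 2)
  rows 88-95 [p,q,r,s=1011]: 00101000  (ones: 2)
  rows 96-103 [p,q,r,s=1100]: 00001010  (ones: 2)
  rows 104-111 [p,q,r,s=1101]: 00001010  (ones: 2)
  rows 112-119 [p,q,r,s=1110]: 00111001  (ones: 4)
  rows 120-127 [p,q,r,s=1111]: 00111001  (ones: 4)
Disagreements = 4+4+4+4+4+4+2+2+2+2+2+2+2+2+4+4 = 48

48


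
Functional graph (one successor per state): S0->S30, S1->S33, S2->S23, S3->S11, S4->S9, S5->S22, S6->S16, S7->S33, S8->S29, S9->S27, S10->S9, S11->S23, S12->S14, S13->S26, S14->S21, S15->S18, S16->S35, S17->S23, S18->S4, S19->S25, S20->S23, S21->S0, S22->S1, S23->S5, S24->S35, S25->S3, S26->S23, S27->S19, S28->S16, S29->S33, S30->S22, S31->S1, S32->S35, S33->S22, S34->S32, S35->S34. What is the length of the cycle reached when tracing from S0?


Trace from S0 until a state repeats:
  S0 -> S30 -> S22 -> S1 -> S33 -> S22
S22 first seen at step 2, revisited at step 5.
Cycle length = 5 - 2 = 3

3


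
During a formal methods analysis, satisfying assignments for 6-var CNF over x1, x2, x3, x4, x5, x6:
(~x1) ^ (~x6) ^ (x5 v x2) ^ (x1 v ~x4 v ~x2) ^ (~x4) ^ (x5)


CNF with 6 clauses over 6 vars (64 assignments).
An assignment satisfies CNF iff every clause has >=1 true literal.
Check each row (bits = x1,x2,x3,x4,x5,x6; clause T/F shown):
  row 0 [000000]: clauses=TTFTTF -> 0
  row 1 [000001]: clauses=TFFTTF -> 0
  row 2 [000010]: clauses=TTTTTT -> 1
  row 3 [000011]: clauses=TFTTTT -> 0
  row 4 [000100]: clauses=TTFTFF -> 0
  (every remaining row is evaluated the same way; all 64 results are listed next)
Full result column, 8 rows per line (x1,x2,x3 fixed per line; x4,x5,x6 runs 000..111 left to right):
  rows 0-7 [x1,x2,x3=000]: 00100000  (ones: 1)
  rows 8-15 [x1,x2,x3=001]: 00100000  (ones: 1)
  rows 16-23 [x1,x2,x3=010]: 00100000  (ones: 1)
  rows 24-31 [x1,x2,x3=011]: 00100000  (ones: 1)
  rows 32-39 [x1,x2,x3=100]: 00000000  (ones: 0)
  rows 40-47 [x1,x2,x3=101]: 00000000  (ones: 0)
  rows 48-55 [x1,x2,x3=110]: 00000000  (ones: 0)
  rows 56-63 [x1,x2,x3=111]: 00000000  (ones: 0)
Satisfying assignments = 1+1+1+1+0+0+0+0 = 4

4


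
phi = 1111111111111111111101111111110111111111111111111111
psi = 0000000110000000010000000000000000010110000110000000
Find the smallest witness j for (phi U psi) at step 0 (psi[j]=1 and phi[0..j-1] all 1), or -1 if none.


(phi U psi) at 0: need smallest j with psi[j]=1 and phi[i]=1 for all i in [0,j).
Scan from step 0:
  step 0: phi=1, psi=0 -> continue
  step 1: phi=1, psi=0 -> continue
  step 2: phi=1, psi=0 -> continue
  step 3: phi=1, psi=0 -> continue
  step 7: psi=1 and phi held for [0,7) -> witness found
Witness step = 7

7


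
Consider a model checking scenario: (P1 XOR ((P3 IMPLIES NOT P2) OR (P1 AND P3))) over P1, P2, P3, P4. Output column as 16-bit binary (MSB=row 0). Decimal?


Formula: (P1 XOR ((P3 IMPLIES NOT P2) OR (P1 AND P3))) over P1, P2, P3, P4 (16 rows)
Evaluate each row (bits = P1,P2,P3,P4, MSB first):
  row 0 [0000]: (0 XOR ((0 IMPLIES NOT 0) OR (0 AND 0))) -> 1
  row 1 [0001]: (0 XOR ((0 IMPLIES NOT 0) OR (0 AND 0))) -> 1
  row 2 [0010]: (0 XOR ((1 IMPLIES NOT 0) OR (0 AND 1))) -> 1
  row 3 [0011]: (0 XOR ((1 IMPLIES NOT 0) OR (0 AND 1))) -> 1
  row 4 [0100]: (0 XOR ((0 IMPLIES NOT 1) OR (0 AND 0))) -> 1
  row 5 [0101]: (0 XOR ((0 IMPLIES NOT 1) OR (0 AND 0))) -> 1
  row 6 [0110]: (0 XOR ((1 IMPLIES NOT 1) OR (0 AND 1))) -> 0
  row 7 [0111]: (0 XOR ((1 IMPLIES NOT 1) OR (0 AND 1))) -> 0
  row 8 [1000]: (1 XOR ((0 IMPLIES NOT 0) OR (1 AND 0))) -> 0
  row 9 [1001]: (1 XOR ((0 IMPLIES NOT 0) OR (1 AND 0))) -> 0
  row 10 [1010]: (1 XOR ((1 IMPLIES NOT 0) OR (1 AND 1))) -> 0
  row 11 [1011]: (1 XOR ((1 IMPLIES NOT 0) OR (1 AND 1))) -> 0
  row 12 [1100]: (1 XOR ((0 IMPLIES NOT 1) OR (1 AND 0))) -> 0
  row 13 [1101]: (1 XOR ((0 IMPLIES NOT 1) OR (1 AND 0))) -> 0
  row 14 [1110]: (1 XOR ((1 IMPLIES NOT 1) OR (1 AND 1))) -> 0
  row 15 [1111]: (1 XOR ((1 IMPLIES NOT 1) OR (1 AND 1))) -> 0
Full result column, 4 rows per line (P1,P2 fixed per line; P3,P4 runs 00..11 left to right):
  rows 0-3 [P1,P2=00]: 1111  = hex F
  rows 4-7 [P1,P2=01]: 1100  = hex C
  rows 8-11 [P1,P2=10]: 0000  = hex 0
  rows 12-15 [P1,P2=11]: 0000  = hex 0
Output column (row 0 .. row 15) = 1111110000000000
Output column grouped in 4s = 1111 1100 0000 0000 = 0xFC00
Convert to decimal digit by digit (value = value*16 + digit):
  F -> 15
  15*16 + 12 (C) = 252
  252*16 + 0 = 4032
  4032*16 + 0 = 64512
Decimal = 64512

64512


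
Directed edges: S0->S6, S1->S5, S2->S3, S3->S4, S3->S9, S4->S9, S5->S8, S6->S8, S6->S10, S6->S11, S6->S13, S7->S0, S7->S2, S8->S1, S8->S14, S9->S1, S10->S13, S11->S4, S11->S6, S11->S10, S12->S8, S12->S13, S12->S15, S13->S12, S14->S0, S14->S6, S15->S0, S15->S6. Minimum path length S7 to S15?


BFS layer-by-layer from S7:
  dist 0: {S7}
  dist 1: {S0, S2}
  dist 2: {S3, S6}
  dist 3: {S4, S8, S9, S10, S11, S13}
  dist 4: {S1, S12, S14}
  dist 5: {S5, S15}
  -> S15 reached at distance 5
Shortest path length = 5

5


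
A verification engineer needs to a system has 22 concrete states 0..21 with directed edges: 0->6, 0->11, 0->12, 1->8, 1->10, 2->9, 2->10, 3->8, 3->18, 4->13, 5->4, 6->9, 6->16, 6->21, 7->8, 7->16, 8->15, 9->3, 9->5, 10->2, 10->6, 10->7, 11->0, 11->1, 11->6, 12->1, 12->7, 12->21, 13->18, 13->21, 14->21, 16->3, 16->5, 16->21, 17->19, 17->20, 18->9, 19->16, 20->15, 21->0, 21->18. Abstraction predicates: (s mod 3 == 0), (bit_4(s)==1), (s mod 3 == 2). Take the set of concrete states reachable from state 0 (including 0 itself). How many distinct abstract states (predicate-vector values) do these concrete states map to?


BFS from 0:
Concrete reachable: {0, 1, 2, 3, 4, 5, 6, 7, 8, 9, 10, 11, 12, 13, 15, 16, 18, 21}
Abstract via predicates (s mod 3 == 0), (bit_4(s)==1), (s mod 3 == 2):
  (0,0,0) <- {1, 4, 7, 10, 13}
  (0,0,1) <- {2, 5, 8, 11}
  (0,1,0) <- {16}
  (1,0,0) <- {0, 3, 6, 9, 12, 15}
  (1,1,0) <- {18, 21}
Distinct abstract states = 5

5


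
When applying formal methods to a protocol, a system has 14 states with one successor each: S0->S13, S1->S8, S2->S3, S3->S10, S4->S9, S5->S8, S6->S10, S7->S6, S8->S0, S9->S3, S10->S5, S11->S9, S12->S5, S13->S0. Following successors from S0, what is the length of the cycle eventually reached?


Trace from S0 until a state repeats:
  S0 -> S13 -> S0
S0 first seen at step 0, revisited at step 2.
Cycle length = 2 - 0 = 2

2


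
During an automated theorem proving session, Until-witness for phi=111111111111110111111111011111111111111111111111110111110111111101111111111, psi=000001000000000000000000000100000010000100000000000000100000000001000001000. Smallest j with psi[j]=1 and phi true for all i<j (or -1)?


(phi U psi) at 0: need smallest j with psi[j]=1 and phi[i]=1 for all i in [0,j).
Scan from step 0:
  step 0: phi=1, psi=0 -> continue
  step 1: phi=1, psi=0 -> continue
  step 2: phi=1, psi=0 -> continue
  step 3: phi=1, psi=0 -> continue
  step 5: psi=1 and phi held for [0,5) -> witness found
Witness step = 5

5


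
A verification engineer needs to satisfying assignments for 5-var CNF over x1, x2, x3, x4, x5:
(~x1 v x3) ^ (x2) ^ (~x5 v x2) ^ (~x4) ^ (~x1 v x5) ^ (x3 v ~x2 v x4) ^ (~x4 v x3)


CNF with 7 clauses over 5 vars (32 assignments).
An assignment satisfies CNF iff every clause has >=1 true literal.
Check each row (bits = x1,x2,x3,x4,x5; clause T/F shown):
  row 0 [00000]: clauses=TFTTTTT -> 0
  row 1 [00001]: clauses=TFFTTTT -> 0
  row 2 [00010]: clauses=TFTFTTF -> 0
  row 3 [00011]: clauses=TFFFTTF -> 0
  row 4 [00100]: clauses=TFTTTTT -> 0
  row 5 [00101]: clauses=TFFTTTT -> 0
  row 6 [00110]: clauses=TFTFTTT -> 0
  row 7 [00111]: clauses=TFFFTTT -> 0
  row 8 [01000]: clauses=TTTTTFT -> 0
  row 9 [01001]: clauses=TTTTTFT -> 0
  row 10 [01010]: clauses=TTTFTTF -> 0
  row 11 [01011]: clauses=TTTFTTF -> 0
  row 12 [01100]: clauses=TTTTTTT -> 1
  row 13 [01101]: clauses=TTTTTTT -> 1
  row 14 [01110]: clauses=TTTFTTT -> 0
  row 15 [01111]: clauses=TTTFTTT -> 0
  row 16 [10000]: clauses=FFTTFTT -> 0
  row 17 [10001]: clauses=FFFTTTT -> 0
  row 18 [10010]: clauses=FFTFFTF -> 0
  row 19 [10011]: clauses=FFFFTTF -> 0
  row 20 [10100]: clauses=TFTTFTT -> 0
  row 21 [10101]: clauses=TFFTTTT -> 0
  row 22 [10110]: clauses=TFTFFTT -> 0
  row 23 [10111]: clauses=TFFFTTT -> 0
  row 24 [11000]: clauses=FTTTFFT -> 0
  row 25 [11001]: clauses=FTTTTFT -> 0
  row 26 [11010]: clauses=FTTFFTF -> 0
  row 27 [11011]: clauses=FTTFTTF -> 0
  row 28 [11100]: clauses=TTTTFTT -> 0
  row 29 [11101]: clauses=TTTTTTT -> 1
  row 30 [11110]: clauses=TTTFFTT -> 0
  row 31 [11111]: clauses=TTTFTTT -> 0
Full result column, 8 rows per line (x1,x2 fixed per line; x3,x4,x5 runs 000..111 left to right):
  rows 0-7 [x1,x2=00]: 00000000  (ones: 0)
  rows 8-15 [x1,x2=01]: 00001100  (ones: 2)
  rows 16-23 [x1,x2=10]: 00000000  (ones: 0)
  rows 24-31 [x1,x2=11]: 00000100  (ones: 1)
Satisfying assignments = 0+2+0+1 = 3

3


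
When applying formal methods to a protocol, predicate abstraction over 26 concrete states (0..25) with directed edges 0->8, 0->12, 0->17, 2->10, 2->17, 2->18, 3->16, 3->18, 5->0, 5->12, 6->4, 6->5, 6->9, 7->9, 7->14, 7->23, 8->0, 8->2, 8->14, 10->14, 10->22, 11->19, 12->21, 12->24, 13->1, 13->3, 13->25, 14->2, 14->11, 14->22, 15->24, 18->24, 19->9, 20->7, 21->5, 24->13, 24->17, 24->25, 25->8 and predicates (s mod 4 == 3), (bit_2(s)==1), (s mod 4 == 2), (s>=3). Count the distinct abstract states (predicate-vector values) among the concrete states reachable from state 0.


BFS from 0:
Concrete reachable: {0, 1, 2, 3, 5, 8, 9, 10, 11, 12, 13, 14, 16, 17, 18, 19, 21, 22, 24, 25}
Abstract via predicates (s mod 4 == 3), (bit_2(s)==1), (s mod 4 == 2), (s>=3):
  (0,0,0,0) <- {0, 1}
  (0,0,0,1) <- {8, 9, 16, 17, 24, 25}
  (0,0,1,0) <- {2}
  (0,0,1,1) <- {10, 18}
  (0,1,0,1) <- {5, 12, 13, 21}
  (0,1,1,1) <- {14, 22}
  (1,0,0,1) <- {3, 11, 19}
Distinct abstract states = 7

7


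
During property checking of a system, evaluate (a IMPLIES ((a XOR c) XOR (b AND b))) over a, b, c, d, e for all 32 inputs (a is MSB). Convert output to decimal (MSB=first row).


Formula: (a IMPLIES ((a XOR c) XOR (b AND b))) over a, b, c, d, e (32 rows)
Evaluate each row (bits = a,b,c,d,e, MSB first):
  row 0 [00000]: (0 IMPLIES ((0 XOR 0) XOR (0 AND 0))) -> 1
  row 1 [00001]: (0 IMPLIES ((0 XOR 0) XOR (0 AND 0))) -> 1
  row 2 [00010]: (0 IMPLIES ((0 XOR 0) XOR (0 AND 0))) -> 1
  row 3 [00011]: (0 IMPLIES ((0 XOR 0) XOR (0 AND 0))) -> 1
  row 4 [00100]: (0 IMPLIES ((0 XOR 1) XOR (0 AND 0))) -> 1
  row 5 [00101]: (0 IMPLIES ((0 XOR 1) XOR (0 AND 0))) -> 1
  row 6 [00110]: (0 IMPLIES ((0 XOR 1) XOR (0 AND 0))) -> 1
  row 7 [00111]: (0 IMPLIES ((0 XOR 1) XOR (0 AND 0))) -> 1
  row 8 [01000]: (0 IMPLIES ((0 XOR 0) XOR (1 AND 1))) -> 1
  row 9 [01001]: (0 IMPLIES ((0 XOR 0) XOR (1 AND 1))) -> 1
  row 10 [01010]: (0 IMPLIES ((0 XOR 0) XOR (1 AND 1))) -> 1
  row 11 [01011]: (0 IMPLIES ((0 XOR 0) XOR (1 AND 1))) -> 1
  row 12 [01100]: (0 IMPLIES ((0 XOR 1) XOR (1 AND 1))) -> 1
  row 13 [01101]: (0 IMPLIES ((0 XOR 1) XOR (1 AND 1))) -> 1
  row 14 [01110]: (0 IMPLIES ((0 XOR 1) XOR (1 AND 1))) -> 1
  row 15 [01111]: (0 IMPLIES ((0 XOR 1) XOR (1 AND 1))) -> 1
  row 16 [10000]: (1 IMPLIES ((1 XOR 0) XOR (0 AND 0))) -> 1
  row 17 [10001]: (1 IMPLIES ((1 XOR 0) XOR (0 AND 0))) -> 1
  row 18 [10010]: (1 IMPLIES ((1 XOR 0) XOR (0 AND 0))) -> 1
  row 19 [10011]: (1 IMPLIES ((1 XOR 0) XOR (0 AND 0))) -> 1
  row 20 [10100]: (1 IMPLIES ((1 XOR 1) XOR (0 AND 0))) -> 0
  row 21 [10101]: (1 IMPLIES ((1 XOR 1) XOR (0 AND 0))) -> 0
  row 22 [10110]: (1 IMPLIES ((1 XOR 1) XOR (0 AND 0))) -> 0
  row 23 [10111]: (1 IMPLIES ((1 XOR 1) XOR (0 AND 0))) -> 0
  row 24 [11000]: (1 IMPLIES ((1 XOR 0) XOR (1 AND 1))) -> 0
  row 25 [11001]: (1 IMPLIES ((1 XOR 0) XOR (1 AND 1))) -> 0
  row 26 [11010]: (1 IMPLIES ((1 XOR 0) XOR (1 AND 1))) -> 0
  row 27 [11011]: (1 IMPLIES ((1 XOR 0) XOR (1 AND 1))) -> 0
  row 28 [11100]: (1 IMPLIES ((1 XOR 1) XOR (1 AND 1))) -> 1
  row 29 [11101]: (1 IMPLIES ((1 XOR 1) XOR (1 AND 1))) -> 1
  row 30 [11110]: (1 IMPLIES ((1 XOR 1) XOR (1 AND 1))) -> 1
  row 31 [11111]: (1 IMPLIES ((1 XOR 1) XOR (1 AND 1))) -> 1
Full result column, 4 rows per line (a,b,c fixed per line; d,e runs 00..11 left to right):
  rows 0-3 [a,b,c=000]: 1111  = hex F
  rows 4-7 [a,b,c=001]: 1111  = hex F
  rows 8-11 [a,b,c=010]: 1111  = hex F
  rows 12-15 [a,b,c=011]: 1111  = hex F
  rows 16-19 [a,b,c=100]: 1111  = hex F
  rows 20-23 [a,b,c=101]: 0000  = hex 0
  rows 24-27 [a,b,c=110]: 0000  = hex 0
  rows 28-31 [a,b,c=111]: 1111  = hex F
Output column (row 0 .. row 31) = 11111111111111111111000000001111
Output column grouped in 4s = 1111 1111 1111 1111 1111 0000 0000 1111 = 0xFFFFF00F
Convert to decimal digit by digit (value = value*16 + digit):
  F -> 15
  15*16 + 15 (F) = 255
  255*16 + 15 (F) = 4095
  4095*16 + 15 (F) = 65535
  65535*16 + 15 (F) = 1048575
  1048575*16 + 0 = 16777200
  16777200*16 + 0 = 268435200
  268435200*16 + 15 (F) = 4294963215
Decimal = 4294963215

4294963215


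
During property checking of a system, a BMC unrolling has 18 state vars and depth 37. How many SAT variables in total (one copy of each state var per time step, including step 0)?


BMC unrolls to depth k, creating one copy of each state var for steps 0..k.
Step count = 37 + 1 = 38 (steps 0 through 37)
Vars per step = 18
Total = 18 * 38 = 684

684


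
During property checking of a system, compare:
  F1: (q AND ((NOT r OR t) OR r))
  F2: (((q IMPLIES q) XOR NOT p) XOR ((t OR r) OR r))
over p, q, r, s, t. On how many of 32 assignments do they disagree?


F1 = (q AND ((NOT r OR t) OR r))
F2 = (((q IMPLIES q) XOR NOT p) XOR ((t OR r) OR r))
Evaluate both on each of 32 rows (bits = p,q,r,s,t):
  row 0 [00000]: F1=0 F2=0 -> 0
  row 1 [00001]: F1=0 F2=1 (differ) -> 1
  row 2 [00010]: F1=0 F2=0 -> 0
  row 3 [00011]: F1=0 F2=1 (differ) -> 1
  row 4 [00100]: F1=0 F2=1 (differ) -> 1
  row 5 [00101]: F1=0 F2=1 (differ) -> 1
  row 6 [00110]: F1=0 F2=1 (differ) -> 1
  row 7 [00111]: F1=0 F2=1 (differ) -> 1
  row 8 [01000]: F1=1 F2=0 (differ) -> 1
  row 9 [01001]: F1=1 F2=1 -> 0
  row 10 [01010]: F1=1 F2=0 (differ) -> 1
  row 11 [01011]: F1=1 F2=1 -> 0
  row 12 [01100]: F1=1 F2=1 -> 0
  row 13 [01101]: F1=1 F2=1 -> 0
  row 14 [01110]: F1=1 F2=1 -> 0
  row 15 [01111]: F1=1 F2=1 -> 0
  row 16 [10000]: F1=0 F2=1 (differ) -> 1
  row 17 [10001]: F1=0 F2=0 -> 0
  row 18 [10010]: F1=0 F2=1 (differ) -> 1
  row 19 [10011]: F1=0 F2=0 -> 0
  row 20 [10100]: F1=0 F2=0 -> 0
  row 21 [10101]: F1=0 F2=0 -> 0
  row 22 [10110]: F1=0 F2=0 -> 0
  row 23 [10111]: F1=0 F2=0 -> 0
  row 24 [11000]: F1=1 F2=1 -> 0
  row 25 [11001]: F1=1 F2=0 (differ) -> 1
  row 26 [11010]: F1=1 F2=1 -> 0
  row 27 [11011]: F1=1 F2=0 (differ) -> 1
  row 28 [11100]: F1=1 F2=0 (differ) -> 1
  row 29 [11101]: F1=1 F2=0 (differ) -> 1
  row 30 [11110]: F1=1 F2=0 (differ) -> 1
  row 31 [11111]: F1=1 F2=0 (differ) -> 1
Full result column, 8 rows per line (p,q fixed per line; r,s,t runs 000..111 left to right):
  rows 0-7 [p,q=00]: 01011111  (ones: 6)
  rows 8-15 [p,q=01]: 10100000  (ones: 2)
  rows 16-23 [p,q=10]: 10100000  (ones: 2)
  rows 24-31 [p,q=11]: 01011111  (ones: 6)
Disagreements = 6+2+2+6 = 16

16


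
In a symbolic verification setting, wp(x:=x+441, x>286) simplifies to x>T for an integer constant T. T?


Formula: wp(x:=E, P) = P[E/x] (substitute E for x in postcondition)
Step 1: Postcondition: x>286
Step 2: Substitute x+441 for x: x+441>286
Step 3: Solve for x: x > 286-441 = -155

-155


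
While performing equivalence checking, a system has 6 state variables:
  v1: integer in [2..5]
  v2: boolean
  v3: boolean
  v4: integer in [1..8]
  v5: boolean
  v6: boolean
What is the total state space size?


State space = product of domain sizes of all variables.
Domain sizes:
  v1 (integer in [2..5]): 4
  v2 (boolean): 2
  v3 (boolean): 2
  v4 (integer in [1..8]): 8
  v5 (boolean): 2
  v6 (boolean): 2
Product = 4 * 2 * 2 * 8 * 2 * 2 = 512

512


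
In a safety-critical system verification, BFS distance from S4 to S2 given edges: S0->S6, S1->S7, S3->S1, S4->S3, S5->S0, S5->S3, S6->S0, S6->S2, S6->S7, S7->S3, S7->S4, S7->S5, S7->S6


BFS layer-by-layer from S4:
  dist 0: {S4}
  dist 1: {S3}
  dist 2: {S1}
  dist 3: {S7}
  dist 4: {S5, S6}
  dist 5: {S0, S2}
  -> S2 reached at distance 5
Shortest path length = 5

5


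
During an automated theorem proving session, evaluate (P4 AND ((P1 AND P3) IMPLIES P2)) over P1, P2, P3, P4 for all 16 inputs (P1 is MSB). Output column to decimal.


Formula: (P4 AND ((P1 AND P3) IMPLIES P2)) over P1, P2, P3, P4 (16 rows)
Evaluate each row (bits = P1,P2,P3,P4, MSB first):
  row 0 [0000]: (0 AND ((0 AND 0) IMPLIES 0)) -> 0
  row 1 [0001]: (1 AND ((0 AND 0) IMPLIES 0)) -> 1
  row 2 [0010]: (0 AND ((0 AND 1) IMPLIES 0)) -> 0
  row 3 [0011]: (1 AND ((0 AND 1) IMPLIES 0)) -> 1
  row 4 [0100]: (0 AND ((0 AND 0) IMPLIES 1)) -> 0
  row 5 [0101]: (1 AND ((0 AND 0) IMPLIES 1)) -> 1
  row 6 [0110]: (0 AND ((0 AND 1) IMPLIES 1)) -> 0
  row 7 [0111]: (1 AND ((0 AND 1) IMPLIES 1)) -> 1
  row 8 [1000]: (0 AND ((1 AND 0) IMPLIES 0)) -> 0
  row 9 [1001]: (1 AND ((1 AND 0) IMPLIES 0)) -> 1
  row 10 [1010]: (0 AND ((1 AND 1) IMPLIES 0)) -> 0
  row 11 [1011]: (1 AND ((1 AND 1) IMPLIES 0)) -> 0
  row 12 [1100]: (0 AND ((1 AND 0) IMPLIES 1)) -> 0
  row 13 [1101]: (1 AND ((1 AND 0) IMPLIES 1)) -> 1
  row 14 [1110]: (0 AND ((1 AND 1) IMPLIES 1)) -> 0
  row 15 [1111]: (1 AND ((1 AND 1) IMPLIES 1)) -> 1
Full result column, 4 rows per line (P1,P2 fixed per line; P3,P4 runs 00..11 left to right):
  rows 0-3 [P1,P2=00]: 0101  = hex 5
  rows 4-7 [P1,P2=01]: 0101  = hex 5
  rows 8-11 [P1,P2=10]: 0100  = hex 4
  rows 12-15 [P1,P2=11]: 0101  = hex 5
Output column (row 0 .. row 15) = 0101010101000101
Output column grouped in 4s = 0101 0101 0100 0101 = 0x5545
Convert to decimal digit by digit (value = value*16 + digit):
  5 -> 5
  5*16 + 5 = 85
  85*16 + 4 = 1364
  1364*16 + 5 = 21829
Decimal = 21829

21829


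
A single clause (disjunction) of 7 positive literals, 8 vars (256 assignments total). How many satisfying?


Step 1: Total=2^8=256
Step 2: Unsat when all 7 false: 2^1=2
Step 3: Sat=256-2=254

254


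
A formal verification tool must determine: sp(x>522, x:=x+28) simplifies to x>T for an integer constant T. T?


Formula: sp(P, x:=E) = exists old_x. (x = E[old_x/x]) AND P[old_x/x] (old_x is the value of x before the assignment; eliminate old_x by solving x = E[old_x/x] for old_x)
Step 1: Precondition P: x>522, i.e. old_x > 522
Step 2: Assignment gives x = old_x + 28, so old_x = x - 28
Step 3: Substitute into P: x - 28 > 522
Step 4: Simplify: x > 522+28 = 550

550


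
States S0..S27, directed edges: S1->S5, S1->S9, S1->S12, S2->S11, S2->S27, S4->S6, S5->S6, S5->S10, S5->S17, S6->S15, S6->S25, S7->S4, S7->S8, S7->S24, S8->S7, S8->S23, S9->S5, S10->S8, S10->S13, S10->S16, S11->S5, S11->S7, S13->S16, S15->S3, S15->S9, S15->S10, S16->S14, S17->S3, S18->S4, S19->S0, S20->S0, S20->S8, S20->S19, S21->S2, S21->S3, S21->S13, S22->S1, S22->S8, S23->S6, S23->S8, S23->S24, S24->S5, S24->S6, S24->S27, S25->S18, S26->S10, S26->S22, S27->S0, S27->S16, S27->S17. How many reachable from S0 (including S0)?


BFS from S0:
  layer 0: {S0}
Reachable set: {S0}
Count = 1

1


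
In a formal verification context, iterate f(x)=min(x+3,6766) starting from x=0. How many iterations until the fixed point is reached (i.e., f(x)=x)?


Step 1: x=0, cap=6766, increment=3
Step 2: x grows by 3 each step until capped at 6766; fixed point is x=6766
Step 3: iterations = ceil(6766/3) = 2256

2256


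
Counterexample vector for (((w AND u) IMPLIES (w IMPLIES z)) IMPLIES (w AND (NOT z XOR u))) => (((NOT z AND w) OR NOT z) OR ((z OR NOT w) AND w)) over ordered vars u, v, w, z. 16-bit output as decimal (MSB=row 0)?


F1 = (((w AND u) IMPLIES (w IMPLIES z)) IMPLIES (w AND (NOT z XOR u)))
F2 = (((NOT z AND w) OR NOT z) OR ((z OR NOT w) AND w))
Counterexample to F1=>F2 is where F1=1 and F2=0.
Evaluate each row (bits = u,v,w,z, MSB first):
  row 0 [0000]: F1=0 F2=1 -> F1&~F2 -> 0
  row 1 [0001]: F1=0 F2=0 -> F1&~F2 -> 0
  row 2 [0010]: F1=1 F2=1 -> F1&~F2 -> 0
  row 3 [0011]: F1=0 F2=1 -> F1&~F2 -> 0
  row 4 [0100]: F1=0 F2=1 -> F1&~F2 -> 0
  row 5 [0101]: F1=0 F2=0 -> F1&~F2 -> 0
  row 6 [0110]: F1=1 F2=1 -> F1&~F2 -> 0
  row 7 [0111]: F1=0 F2=1 -> F1&~F2 -> 0
  row 8 [1000]: F1=0 F2=1 -> F1&~F2 -> 0
  row 9 [1001]: F1=0 F2=0 -> F1&~F2 -> 0
  row 10 [1010]: F1=1 F2=1 -> F1&~F2 -> 0
  row 11 [1011]: F1=1 F2=1 -> F1&~F2 -> 0
  row 12 [1100]: F1=0 F2=1 -> F1&~F2 -> 0
  row 13 [1101]: F1=0 F2=0 -> F1&~F2 -> 0
  row 14 [1110]: F1=1 F2=1 -> F1&~F2 -> 0
  row 15 [1111]: F1=1 F2=1 -> F1&~F2 -> 0
Full result column, 4 rows per line (u,v fixed per line; w,z runs 00..11 left to right):
  rows 0-3 [u,v=00]: 0000  = hex 0
  rows 4-7 [u,v=01]: 0000  = hex 0
  rows 8-11 [u,v=10]: 0000  = hex 0
  rows 12-15 [u,v=11]: 0000  = hex 0
Counterexample vector (row 0 .. row 15) = 0000000000000000
Output column grouped in 4s = 0000 0000 0000 0000 = 0x0000
Convert to decimal digit by digit (value = value*16 + digit):
  0 -> 0
  0*16 + 0 = 0
  0*16 + 0 = 0
  0*16 + 0 = 0
Decimal = 0

0


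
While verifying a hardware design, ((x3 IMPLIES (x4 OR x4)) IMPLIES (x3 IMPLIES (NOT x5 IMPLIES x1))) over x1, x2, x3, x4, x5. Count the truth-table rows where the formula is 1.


Formula: ((x3 IMPLIES (x4 OR x4)) IMPLIES (x3 IMPLIES (NOT x5 IMPLIES x1))) over 5 vars (32 rows)
Evaluate each row (x1, x2, x3, x4, x5 as bits, MSB first):
  row 0 [00000]: ((0 IMPLIES (0 OR 0)) IMPLIES (0 IMPLIES (NOT 0 IMPLIES 0))) -> 1
  row 1 [00001]: ((0 IMPLIES (0 OR 0)) IMPLIES (0 IMPLIES (NOT 1 IMPLIES 0))) -> 1
  row 2 [00010]: ((0 IMPLIES (1 OR 1)) IMPLIES (0 IMPLIES (NOT 0 IMPLIES 0))) -> 1
  row 3 [00011]: ((0 IMPLIES (1 OR 1)) IMPLIES (0 IMPLIES (NOT 1 IMPLIES 0))) -> 1
  row 4 [00100]: ((1 IMPLIES (0 OR 0)) IMPLIES (1 IMPLIES (NOT 0 IMPLIES 0))) -> 1
  row 5 [00101]: ((1 IMPLIES (0 OR 0)) IMPLIES (1 IMPLIES (NOT 1 IMPLIES 0))) -> 1
  row 6 [00110]: ((1 IMPLIES (1 OR 1)) IMPLIES (1 IMPLIES (NOT 0 IMPLIES 0))) -> 0
  row 7 [00111]: ((1 IMPLIES (1 OR 1)) IMPLIES (1 IMPLIES (NOT 1 IMPLIES 0))) -> 1
  row 8 [01000]: ((0 IMPLIES (0 OR 0)) IMPLIES (0 IMPLIES (NOT 0 IMPLIES 0))) -> 1
  row 9 [01001]: ((0 IMPLIES (0 OR 0)) IMPLIES (0 IMPLIES (NOT 1 IMPLIES 0))) -> 1
  row 10 [01010]: ((0 IMPLIES (1 OR 1)) IMPLIES (0 IMPLIES (NOT 0 IMPLIES 0))) -> 1
  row 11 [01011]: ((0 IMPLIES (1 OR 1)) IMPLIES (0 IMPLIES (NOT 1 IMPLIES 0))) -> 1
  row 12 [01100]: ((1 IMPLIES (0 OR 0)) IMPLIES (1 IMPLIES (NOT 0 IMPLIES 0))) -> 1
  row 13 [01101]: ((1 IMPLIES (0 OR 0)) IMPLIES (1 IMPLIES (NOT 1 IMPLIES 0))) -> 1
  row 14 [01110]: ((1 IMPLIES (1 OR 1)) IMPLIES (1 IMPLIES (NOT 0 IMPLIES 0))) -> 0
  row 15 [01111]: ((1 IMPLIES (1 OR 1)) IMPLIES (1 IMPLIES (NOT 1 IMPLIES 0))) -> 1
  row 16 [10000]: ((0 IMPLIES (0 OR 0)) IMPLIES (0 IMPLIES (NOT 0 IMPLIES 1))) -> 1
  row 17 [10001]: ((0 IMPLIES (0 OR 0)) IMPLIES (0 IMPLIES (NOT 1 IMPLIES 1))) -> 1
  row 18 [10010]: ((0 IMPLIES (1 OR 1)) IMPLIES (0 IMPLIES (NOT 0 IMPLIES 1))) -> 1
  row 19 [10011]: ((0 IMPLIES (1 OR 1)) IMPLIES (0 IMPLIES (NOT 1 IMPLIES 1))) -> 1
  row 20 [10100]: ((1 IMPLIES (0 OR 0)) IMPLIES (1 IMPLIES (NOT 0 IMPLIES 1))) -> 1
  row 21 [10101]: ((1 IMPLIES (0 OR 0)) IMPLIES (1 IMPLIES (NOT 1 IMPLIES 1))) -> 1
  row 22 [10110]: ((1 IMPLIES (1 OR 1)) IMPLIES (1 IMPLIES (NOT 0 IMPLIES 1))) -> 1
  row 23 [10111]: ((1 IMPLIES (1 OR 1)) IMPLIES (1 IMPLIES (NOT 1 IMPLIES 1))) -> 1
  row 24 [11000]: ((0 IMPLIES (0 OR 0)) IMPLIES (0 IMPLIES (NOT 0 IMPLIES 1))) -> 1
  row 25 [11001]: ((0 IMPLIES (0 OR 0)) IMPLIES (0 IMPLIES (NOT 1 IMPLIES 1))) -> 1
  row 26 [11010]: ((0 IMPLIES (1 OR 1)) IMPLIES (0 IMPLIES (NOT 0 IMPLIES 1))) -> 1
  row 27 [11011]: ((0 IMPLIES (1 OR 1)) IMPLIES (0 IMPLIES (NOT 1 IMPLIES 1))) -> 1
  row 28 [11100]: ((1 IMPLIES (0 OR 0)) IMPLIES (1 IMPLIES (NOT 0 IMPLIES 1))) -> 1
  row 29 [11101]: ((1 IMPLIES (0 OR 0)) IMPLIES (1 IMPLIES (NOT 1 IMPLIES 1))) -> 1
  row 30 [11110]: ((1 IMPLIES (1 OR 1)) IMPLIES (1 IMPLIES (NOT 0 IMPLIES 1))) -> 1
  row 31 [11111]: ((1 IMPLIES (1 OR 1)) IMPLIES (1 IMPLIES (NOT 1 IMPLIES 1))) -> 1
Full result column, 8 rows per line (x1,x2 fixed per line; x3,x4,x5 runs 000..111 left to right):
  rows 0-7 [x1,x2=00]: 11111101  (ones: 7)
  rows 8-15 [x1,x2=01]: 11111101  (ones: 7)
  rows 16-23 [x1,x2=10]: 11111111  (ones: 8)
  rows 24-31 [x1,x2=11]: 11111111  (ones: 8)
Count of 1-rows = 7+7+8+8 = 30

30


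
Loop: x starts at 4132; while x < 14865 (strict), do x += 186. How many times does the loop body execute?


Step 1: x goes from 4132 toward 14865 by 186; the body runs while x<14865, so iterations = ceil((bound-start)/step)
Step 2: Distance=10733
Step 3: ceil(10733/186)=58

58


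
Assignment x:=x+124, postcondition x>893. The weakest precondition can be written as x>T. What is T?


Formula: wp(x:=E, P) = P[E/x] (substitute E for x in postcondition)
Step 1: Postcondition: x>893
Step 2: Substitute x+124 for x: x+124>893
Step 3: Solve for x: x > 893-124 = 769

769


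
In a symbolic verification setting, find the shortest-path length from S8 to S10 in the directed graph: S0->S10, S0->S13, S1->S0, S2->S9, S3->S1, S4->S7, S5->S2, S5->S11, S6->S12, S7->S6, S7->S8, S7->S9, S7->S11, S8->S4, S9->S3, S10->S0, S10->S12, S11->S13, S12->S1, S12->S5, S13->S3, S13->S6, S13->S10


BFS layer-by-layer from S8:
  dist 0: {S8}
  dist 1: {S4}
  dist 2: {S7}
  dist 3: {S6, S9, S11}
  dist 4: {S3, S12, S13}
  dist 5: {S1, S5, S10}
  -> S10 reached at distance 5
Shortest path length = 5

5


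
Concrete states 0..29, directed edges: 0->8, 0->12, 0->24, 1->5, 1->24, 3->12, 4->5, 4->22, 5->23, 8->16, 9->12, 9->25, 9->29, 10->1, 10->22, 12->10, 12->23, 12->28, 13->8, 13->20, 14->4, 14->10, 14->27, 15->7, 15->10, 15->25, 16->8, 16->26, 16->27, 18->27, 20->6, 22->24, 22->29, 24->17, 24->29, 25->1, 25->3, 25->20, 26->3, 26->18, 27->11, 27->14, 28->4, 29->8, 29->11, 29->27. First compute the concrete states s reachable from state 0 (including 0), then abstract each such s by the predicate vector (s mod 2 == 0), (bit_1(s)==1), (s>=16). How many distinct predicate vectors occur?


BFS from 0:
Concrete reachable: {0, 1, 3, 4, 5, 8, 10, 11, 12, 14, 16, 17, 18, 22, 23, 24, 26, 27, 28, 29}
Abstract via predicates (s mod 2 == 0), (bit_1(s)==1), (s>=16):
  (0,0,0) <- {1, 5}
  (0,0,1) <- {17, 29}
  (0,1,0) <- {3, 11}
  (0,1,1) <- {23, 27}
  (1,0,0) <- {0, 4, 8, 12}
  (1,0,1) <- {16, 24, 28}
  (1,1,0) <- {10, 14}
  (1,1,1) <- {18, 22, 26}
Distinct abstract states = 8

8


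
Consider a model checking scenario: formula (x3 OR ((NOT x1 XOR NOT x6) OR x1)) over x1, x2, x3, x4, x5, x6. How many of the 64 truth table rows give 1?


Formula: (x3 OR ((NOT x1 XOR NOT x6) OR x1)) over 6 vars (64 rows)
Evaluate each row (x1, x2, x3, x4, x5, x6 as bits, MSB first):
  row 0 [000000]: (0 OR ((NOT 0 XOR NOT 0) OR 0)) -> 0
  row 1 [000001]: (0 OR ((NOT 0 XOR NOT 1) OR 0)) -> 1
  row 2 [000010]: (0 OR ((NOT 0 XOR NOT 0) OR 0)) -> 0
  row 3 [000011]: (0 OR ((NOT 0 XOR NOT 1) OR 0)) -> 1
  row 4 [000100]: (0 OR ((NOT 0 XOR NOT 0) OR 0)) -> 0
  (every remaining row is evaluated the same way; all 64 results are listed next)
Full result column, 8 rows per line (x1,x2,x3 fixed per line; x4,x5,x6 runs 000..111 left to right):
  rows 0-7 [x1,x2,x3=000]: 01010101  (ones: 4)
  rows 8-15 [x1,x2,x3=001]: 11111111  (ones: 8)
  rows 16-23 [x1,x2,x3=010]: 01010101  (ones: 4)
  rows 24-31 [x1,x2,x3=011]: 11111111  (ones: 8)
  rows 32-39 [x1,x2,x3=100]: 11111111  (ones: 8)
  rows 40-47 [x1,x2,x3=101]: 11111111  (ones: 8)
  rows 48-55 [x1,x2,x3=110]: 11111111  (ones: 8)
  rows 56-63 [x1,x2,x3=111]: 11111111  (ones: 8)
Count of 1-rows = 4+8+4+8+8+8+8+8 = 56

56


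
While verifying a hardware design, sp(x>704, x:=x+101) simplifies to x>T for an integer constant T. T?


Formula: sp(P, x:=E) = exists old_x. (x = E[old_x/x]) AND P[old_x/x] (old_x is the value of x before the assignment; eliminate old_x by solving x = E[old_x/x] for old_x)
Step 1: Precondition P: x>704, i.e. old_x > 704
Step 2: Assignment gives x = old_x + 101, so old_x = x - 101
Step 3: Substitute into P: x - 101 > 704
Step 4: Simplify: x > 704+101 = 805

805


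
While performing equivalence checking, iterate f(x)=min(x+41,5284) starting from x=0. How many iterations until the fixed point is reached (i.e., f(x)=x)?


Step 1: x=0, cap=5284, increment=41
Step 2: x grows by 41 each step until capped at 5284; fixed point is x=5284
Step 3: iterations = ceil(5284/41) = 129

129


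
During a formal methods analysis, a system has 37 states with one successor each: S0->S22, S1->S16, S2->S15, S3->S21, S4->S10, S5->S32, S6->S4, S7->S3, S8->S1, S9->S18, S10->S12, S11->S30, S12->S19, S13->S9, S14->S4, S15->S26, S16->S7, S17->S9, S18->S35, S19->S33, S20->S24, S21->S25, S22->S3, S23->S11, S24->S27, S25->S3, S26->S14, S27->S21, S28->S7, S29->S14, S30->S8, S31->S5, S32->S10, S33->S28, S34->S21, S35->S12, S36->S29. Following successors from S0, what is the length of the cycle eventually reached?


Trace from S0 until a state repeats:
  S0 -> S22 -> S3 -> S21 -> S25 -> S3
S3 first seen at step 2, revisited at step 5.
Cycle length = 5 - 2 = 3

3


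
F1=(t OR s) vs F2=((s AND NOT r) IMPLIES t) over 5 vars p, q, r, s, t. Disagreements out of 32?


F1 = (t OR s)
F2 = ((s AND NOT r) IMPLIES t)
Evaluate both on each of 32 rows (bits = p,q,r,s,t):
  row 0 [00000]: F1=0 F2=1 (differ) -> 1
  row 1 [00001]: F1=1 F2=1 -> 0
  row 2 [00010]: F1=1 F2=0 (differ) -> 1
  row 3 [00011]: F1=1 F2=1 -> 0
  row 4 [00100]: F1=0 F2=1 (differ) -> 1
  row 5 [00101]: F1=1 F2=1 -> 0
  row 6 [00110]: F1=1 F2=1 -> 0
  row 7 [00111]: F1=1 F2=1 -> 0
  row 8 [01000]: F1=0 F2=1 (differ) -> 1
  row 9 [01001]: F1=1 F2=1 -> 0
  row 10 [01010]: F1=1 F2=0 (differ) -> 1
  row 11 [01011]: F1=1 F2=1 -> 0
  row 12 [01100]: F1=0 F2=1 (differ) -> 1
  row 13 [01101]: F1=1 F2=1 -> 0
  row 14 [01110]: F1=1 F2=1 -> 0
  row 15 [01111]: F1=1 F2=1 -> 0
  row 16 [10000]: F1=0 F2=1 (differ) -> 1
  row 17 [10001]: F1=1 F2=1 -> 0
  row 18 [10010]: F1=1 F2=0 (differ) -> 1
  row 19 [10011]: F1=1 F2=1 -> 0
  row 20 [10100]: F1=0 F2=1 (differ) -> 1
  row 21 [10101]: F1=1 F2=1 -> 0
  row 22 [10110]: F1=1 F2=1 -> 0
  row 23 [10111]: F1=1 F2=1 -> 0
  row 24 [11000]: F1=0 F2=1 (differ) -> 1
  row 25 [11001]: F1=1 F2=1 -> 0
  row 26 [11010]: F1=1 F2=0 (differ) -> 1
  row 27 [11011]: F1=1 F2=1 -> 0
  row 28 [11100]: F1=0 F2=1 (differ) -> 1
  row 29 [11101]: F1=1 F2=1 -> 0
  row 30 [11110]: F1=1 F2=1 -> 0
  row 31 [11111]: F1=1 F2=1 -> 0
Full result column, 8 rows per line (p,q fixed per line; r,s,t runs 000..111 left to right):
  rows 0-7 [p,q=00]: 10101000  (ones: 3)
  rows 8-15 [p,q=01]: 10101000  (ones: 3)
  rows 16-23 [p,q=10]: 10101000  (ones: 3)
  rows 24-31 [p,q=11]: 10101000  (ones: 3)
Disagreements = 3+3+3+3 = 12

12


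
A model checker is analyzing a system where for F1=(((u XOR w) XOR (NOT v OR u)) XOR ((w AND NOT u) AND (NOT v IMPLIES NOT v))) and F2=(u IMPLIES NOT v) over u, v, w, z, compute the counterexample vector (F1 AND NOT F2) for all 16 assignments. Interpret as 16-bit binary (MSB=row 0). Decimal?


F1 = (((u XOR w) XOR (NOT v OR u)) XOR ((w AND NOT u) AND (NOT v IMPLIES NOT v)))
F2 = (u IMPLIES NOT v)
Counterexample to F1=>F2 is where F1=1 and F2=0.
Evaluate each row (bits = u,v,w,z, MSB first):
  row 0 [0000]: F1=1 F2=1 -> F1&~F2 -> 0
  row 1 [0001]: F1=1 F2=1 -> F1&~F2 -> 0
  row 2 [0010]: F1=1 F2=1 -> F1&~F2 -> 0
  row 3 [0011]: F1=1 F2=1 -> F1&~F2 -> 0
  row 4 [0100]: F1=0 F2=1 -> F1&~F2 -> 0
  row 5 [0101]: F1=0 F2=1 -> F1&~F2 -> 0
  row 6 [0110]: F1=0 F2=1 -> F1&~F2 -> 0
  row 7 [0111]: F1=0 F2=1 -> F1&~F2 -> 0
  row 8 [1000]: F1=0 F2=1 -> F1&~F2 -> 0
  row 9 [1001]: F1=0 F2=1 -> F1&~F2 -> 0
  row 10 [1010]: F1=1 F2=1 -> F1&~F2 -> 0
  row 11 [1011]: F1=1 F2=1 -> F1&~F2 -> 0
  row 12 [1100]: F1=0 F2=0 -> F1&~F2 -> 0
  row 13 [1101]: F1=0 F2=0 -> F1&~F2 -> 0
  row 14 [1110]: F1=1 F2=0 -> F1&~F2 -> 1
  row 15 [1111]: F1=1 F2=0 -> F1&~F2 -> 1
Full result column, 4 rows per line (u,v fixed per line; w,z runs 00..11 left to right):
  rows 0-3 [u,v=00]: 0000  = hex 0
  rows 4-7 [u,v=01]: 0000  = hex 0
  rows 8-11 [u,v=10]: 0000  = hex 0
  rows 12-15 [u,v=11]: 0011  = hex 3
Counterexample vector (row 0 .. row 15) = 0000000000000011
Output column grouped in 4s = 0000 0000 0000 0011 = 0x0003
Convert to decimal digit by digit (value = value*16 + digit):
  0 -> 0
  0*16 + 0 = 0
  0*16 + 0 = 0
  0*16 + 3 = 3
Decimal = 3

3


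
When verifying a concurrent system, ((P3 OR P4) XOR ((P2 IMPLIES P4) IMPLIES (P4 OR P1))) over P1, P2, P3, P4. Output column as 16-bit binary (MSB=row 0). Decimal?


Formula: ((P3 OR P4) XOR ((P2 IMPLIES P4) IMPLIES (P4 OR P1))) over P1, P2, P3, P4 (16 rows)
Evaluate each row (bits = P1,P2,P3,P4, MSB first):
  row 0 [0000]: ((0 OR 0) XOR ((0 IMPLIES 0) IMPLIES (0 OR 0))) -> 0
  row 1 [0001]: ((0 OR 1) XOR ((0 IMPLIES 1) IMPLIES (1 OR 0))) -> 0
  row 2 [0010]: ((1 OR 0) XOR ((0 IMPLIES 0) IMPLIES (0 OR 0))) -> 1
  row 3 [0011]: ((1 OR 1) XOR ((0 IMPLIES 1) IMPLIES (1 OR 0))) -> 0
  row 4 [0100]: ((0 OR 0) XOR ((1 IMPLIES 0) IMPLIES (0 OR 0))) -> 1
  row 5 [0101]: ((0 OR 1) XOR ((1 IMPLIES 1) IMPLIES (1 OR 0))) -> 0
  row 6 [0110]: ((1 OR 0) XOR ((1 IMPLIES 0) IMPLIES (0 OR 0))) -> 0
  row 7 [0111]: ((1 OR 1) XOR ((1 IMPLIES 1) IMPLIES (1 OR 0))) -> 0
  row 8 [1000]: ((0 OR 0) XOR ((0 IMPLIES 0) IMPLIES (0 OR 1))) -> 1
  row 9 [1001]: ((0 OR 1) XOR ((0 IMPLIES 1) IMPLIES (1 OR 1))) -> 0
  row 10 [1010]: ((1 OR 0) XOR ((0 IMPLIES 0) IMPLIES (0 OR 1))) -> 0
  row 11 [1011]: ((1 OR 1) XOR ((0 IMPLIES 1) IMPLIES (1 OR 1))) -> 0
  row 12 [1100]: ((0 OR 0) XOR ((1 IMPLIES 0) IMPLIES (0 OR 1))) -> 1
  row 13 [1101]: ((0 OR 1) XOR ((1 IMPLIES 1) IMPLIES (1 OR 1))) -> 0
  row 14 [1110]: ((1 OR 0) XOR ((1 IMPLIES 0) IMPLIES (0 OR 1))) -> 0
  row 15 [1111]: ((1 OR 1) XOR ((1 IMPLIES 1) IMPLIES (1 OR 1))) -> 0
Full result column, 4 rows per line (P1,P2 fixed per line; P3,P4 runs 00..11 left to right):
  rows 0-3 [P1,P2=00]: 0010  = hex 2
  rows 4-7 [P1,P2=01]: 1000  = hex 8
  rows 8-11 [P1,P2=10]: 1000  = hex 8
  rows 12-15 [P1,P2=11]: 1000  = hex 8
Output column (row 0 .. row 15) = 0010100010001000
Output column grouped in 4s = 0010 1000 1000 1000 = 0x2888
Convert to decimal digit by digit (value = value*16 + digit):
  2 -> 2
  2*16 + 8 = 40
  40*16 + 8 = 648
  648*16 + 8 = 10376
Decimal = 10376

10376
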